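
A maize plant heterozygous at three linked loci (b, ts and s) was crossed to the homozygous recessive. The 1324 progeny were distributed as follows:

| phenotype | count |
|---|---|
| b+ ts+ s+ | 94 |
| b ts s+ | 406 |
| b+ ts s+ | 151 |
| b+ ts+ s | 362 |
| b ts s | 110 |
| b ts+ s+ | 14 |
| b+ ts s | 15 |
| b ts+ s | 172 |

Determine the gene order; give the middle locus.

The two most frequent reciprocal classes, b ts s+ and b+ ts+ s, are the parental types, so the F1 was b ts s+ / b+ ts+ s.
The two rarest classes, b ts+ s+ and b+ ts s, are the double crossovers. Comparing them with the parentals, only the ts allele has switched, so ts is the middle locus and the order is s – ts – b.

ts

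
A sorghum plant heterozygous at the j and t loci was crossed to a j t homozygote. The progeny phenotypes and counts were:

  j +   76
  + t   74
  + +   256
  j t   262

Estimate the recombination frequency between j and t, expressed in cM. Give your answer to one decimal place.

22.5 cM

The two most frequent classes, + + (256) and j t (262), are the parental types, so the F1 was + + / j t.
The recombinant classes are + t and j +: 74 + 76 = 150.
Recombination frequency = 150/668 = 0.2246 ≈ 22.5%, i.e. 22.5 cM.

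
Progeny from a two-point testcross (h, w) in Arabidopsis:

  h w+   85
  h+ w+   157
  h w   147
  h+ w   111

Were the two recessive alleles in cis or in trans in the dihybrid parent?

cis

The two most frequent classes are h+ w+ (157) and h w (147); these are the parental (non-recombinant) types.
So the F1 carried h+ w+ on one chromosome and h w on the other — the recessive alleles are on the same chromosome (cis / coupling).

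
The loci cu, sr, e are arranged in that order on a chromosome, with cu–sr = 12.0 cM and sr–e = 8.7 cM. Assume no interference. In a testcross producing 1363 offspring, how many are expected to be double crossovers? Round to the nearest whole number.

Map distances give recombination frequencies of 0.120 and 0.087 for the two intervals.
With no interference, expected double-crossover frequency = 0.120 × 0.087 = 0.01044.
Expected number = 0.01044 × 1363 = 14.23 ≈ 14.

14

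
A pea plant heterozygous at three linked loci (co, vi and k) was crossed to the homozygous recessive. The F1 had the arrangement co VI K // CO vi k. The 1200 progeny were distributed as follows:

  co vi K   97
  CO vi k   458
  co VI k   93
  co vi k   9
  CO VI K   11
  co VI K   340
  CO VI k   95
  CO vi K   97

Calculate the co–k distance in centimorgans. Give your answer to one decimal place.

The two rarest classes, CO VI K and co vi k, are the double crossovers. Comparing them with the parentals, only the co allele has switched, so co is the middle locus and the order is vi – co – k.
Crossovers in the co–k interval produce the single-crossover classes co VI k and CO vi K (93 + 97 = 190) plus the double crossovers (20).
RF(co–k) = (190 + 20) / 1200 = 210/1200 = 0.1750 → 17.5 centimorgans.

17.5 centimorgans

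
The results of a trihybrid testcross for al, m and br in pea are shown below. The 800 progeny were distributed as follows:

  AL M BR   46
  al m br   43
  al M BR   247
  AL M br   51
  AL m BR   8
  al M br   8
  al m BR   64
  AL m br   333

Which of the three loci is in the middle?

br

The two most frequent reciprocal classes, AL m br and al M BR, are the parental types, so the F1 was AL m br / al M BR.
The two rarest classes, AL m BR and al M br, are the double crossovers. Comparing them with the parentals, only the br allele has switched, so br is the middle locus and the order is m – br – al.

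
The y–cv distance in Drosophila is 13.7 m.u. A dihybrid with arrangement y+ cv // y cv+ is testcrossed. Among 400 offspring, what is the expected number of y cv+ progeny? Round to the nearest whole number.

A map distance of 13.7 m.u. corresponds to a recombination frequency of 0.137.
The F1 is y+ cv / y cv+, so y cv+ is a parental gamete class with expected frequency (1 − r)/2 = 0.863/2 = 0.4315.
Expected number = 0.4315 × 400 = 172.60 ≈ 173.

173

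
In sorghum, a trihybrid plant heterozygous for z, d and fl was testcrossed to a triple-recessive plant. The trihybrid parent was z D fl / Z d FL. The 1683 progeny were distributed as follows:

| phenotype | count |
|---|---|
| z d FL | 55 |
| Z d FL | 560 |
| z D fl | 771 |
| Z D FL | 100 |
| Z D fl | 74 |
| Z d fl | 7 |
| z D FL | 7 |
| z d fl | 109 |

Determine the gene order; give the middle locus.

fl

The two rarest classes, z D FL and Z d fl, are the double crossovers. Comparing them with the parentals, only the fl allele has switched, so fl is the middle locus and the order is d – fl – z.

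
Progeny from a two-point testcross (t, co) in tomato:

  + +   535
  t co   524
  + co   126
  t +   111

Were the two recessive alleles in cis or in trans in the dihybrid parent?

The two most frequent classes are + + (535) and t co (524); these are the parental (non-recombinant) types.
So the F1 carried + + on one chromosome and t co on the other — the recessive alleles are on the same chromosome (cis / coupling).

cis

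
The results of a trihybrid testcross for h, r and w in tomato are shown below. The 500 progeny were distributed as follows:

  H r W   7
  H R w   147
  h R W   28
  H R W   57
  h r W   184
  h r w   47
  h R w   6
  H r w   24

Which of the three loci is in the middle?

The two most frequent reciprocal classes, h r W and H R w, are the parental types, so the F1 was h r W / H R w.
The two rarest classes, H r W and h R w, are the double crossovers. Comparing them with the parentals, only the h allele has switched, so h is the middle locus and the order is w – h – r.

h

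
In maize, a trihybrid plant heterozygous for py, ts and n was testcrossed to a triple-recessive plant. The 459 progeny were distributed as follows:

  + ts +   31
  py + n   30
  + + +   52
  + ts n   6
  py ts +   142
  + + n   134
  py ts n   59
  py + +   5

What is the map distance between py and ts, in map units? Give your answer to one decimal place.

15.7 map units

The two most frequent reciprocal classes, + + n and py ts +, are the parental types, so the F1 was + + n / py ts +.
The two rarest classes, + ts n and py + +, are the double crossovers. Comparing them with the parentals, only the ts allele has switched, so ts is the middle locus and the order is n – ts – py.
Crossovers in the ts–py interval produce the single-crossover classes py + n and + ts + (30 + 31 = 61) plus the double crossovers (11).
RF(ts–py) = (61 + 11) / 459 = 72/459 = 0.1569 → 15.7 map units.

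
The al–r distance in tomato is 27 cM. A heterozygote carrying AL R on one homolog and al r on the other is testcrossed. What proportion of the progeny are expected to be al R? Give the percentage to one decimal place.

A map distance of 27 cM corresponds to a recombination frequency of 0.270.
The F1 is AL R / al r, so al R is a recombinant gamete class with expected frequency r/2 = 0.270/2 = 0.1350.
That is 0.1350 = 13.5% of the progeny.

13.5%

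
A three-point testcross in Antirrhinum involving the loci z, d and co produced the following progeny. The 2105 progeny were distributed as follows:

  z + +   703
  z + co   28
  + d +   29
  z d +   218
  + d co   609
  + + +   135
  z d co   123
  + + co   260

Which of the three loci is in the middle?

The two most frequent reciprocal classes, + d co and z + +, are the parental types, so the F1 was + d co / z + +.
The two rarest classes, + d + and z + co, are the double crossovers. Comparing them with the parentals, only the co allele has switched, so co is the middle locus and the order is d – co – z.

co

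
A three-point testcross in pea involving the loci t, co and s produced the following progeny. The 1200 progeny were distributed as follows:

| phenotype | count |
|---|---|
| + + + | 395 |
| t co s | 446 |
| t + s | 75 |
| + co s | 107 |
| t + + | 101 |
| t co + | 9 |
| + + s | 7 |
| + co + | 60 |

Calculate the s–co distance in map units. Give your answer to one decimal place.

12.6 map units

The two most frequent reciprocal classes, + + + and t co s, are the parental types, so the F1 was + + + / t co s.
The two rarest classes, + + s and t co +, are the double crossovers. Comparing them with the parentals, only the s allele has switched, so s is the middle locus and the order is t – s – co.
Crossovers in the s–co interval produce the single-crossover classes + co + and t + s (60 + 75 = 135) plus the double crossovers (16).
RF(s–co) = (135 + 16) / 1200 = 151/1200 = 0.1258 → 12.6 map units.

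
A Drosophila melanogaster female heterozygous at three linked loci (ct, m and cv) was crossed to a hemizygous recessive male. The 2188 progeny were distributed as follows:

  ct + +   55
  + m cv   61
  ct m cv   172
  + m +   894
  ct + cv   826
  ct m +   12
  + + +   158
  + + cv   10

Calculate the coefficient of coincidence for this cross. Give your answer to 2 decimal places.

The two most frequent reciprocal classes, ct + cv and + m +, are the parental types, so the F1 was ct + cv / + m +.
The two rarest classes, + + cv and ct m +, are the double crossovers. Comparing them with the parentals, only the ct allele has switched, so ct is the middle locus and the order is m – ct – cv.
m–ct: (330 + 22)/2188 = 0.1609; ct–cv: (116 + 22)/2188 = 0.0631.
Expected DCO frequency = 0.1609 × 0.0631 ≈ 0.01015; observed = 22/2188 ≈ 0.01005.
Coefficient of coincidence = 0.01005/0.01015 ≈ 0.99.

0.99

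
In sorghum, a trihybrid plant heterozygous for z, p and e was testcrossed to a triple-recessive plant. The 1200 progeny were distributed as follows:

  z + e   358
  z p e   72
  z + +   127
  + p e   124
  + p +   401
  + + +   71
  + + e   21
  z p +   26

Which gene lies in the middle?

The two most frequent reciprocal classes, z + e and + p +, are the parental types, so the F1 was z + e / + p +.
The two rarest classes, + + e and z p +, are the double crossovers. Comparing them with the parentals, only the z allele has switched, so z is the middle locus and the order is p – z – e.

z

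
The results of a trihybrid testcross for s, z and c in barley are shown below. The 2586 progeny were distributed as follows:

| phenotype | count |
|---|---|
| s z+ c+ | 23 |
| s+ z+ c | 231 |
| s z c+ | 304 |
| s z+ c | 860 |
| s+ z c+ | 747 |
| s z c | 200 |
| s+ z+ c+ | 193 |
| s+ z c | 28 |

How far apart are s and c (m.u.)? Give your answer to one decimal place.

22.7 m.u.

The two most frequent reciprocal classes, s z+ c and s+ z c+, are the parental types, so the F1 was s z+ c / s+ z c+.
The two rarest classes, s z+ c+ and s+ z c, are the double crossovers. Comparing them with the parentals, only the c allele has switched, so c is the middle locus and the order is z – c – s.
Crossovers in the c–s interval produce the single-crossover classes s+ z+ c and s z c+ (231 + 304 = 535) plus the double crossovers (51).
RF(c–s) = (535 + 51) / 2586 = 586/2586 = 0.2266 → 22.7 m.u.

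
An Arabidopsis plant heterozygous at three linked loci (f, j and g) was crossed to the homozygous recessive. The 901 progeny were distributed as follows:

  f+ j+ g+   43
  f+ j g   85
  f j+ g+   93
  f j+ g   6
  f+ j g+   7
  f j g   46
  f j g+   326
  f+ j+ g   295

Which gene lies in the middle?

f

The two most frequent reciprocal classes, f+ j+ g and f j g+, are the parental types, so the F1 was f+ j+ g / f j g+.
The two rarest classes, f j+ g and f+ j g+, are the double crossovers. Comparing them with the parentals, only the f allele has switched, so f is the middle locus and the order is g – f – j.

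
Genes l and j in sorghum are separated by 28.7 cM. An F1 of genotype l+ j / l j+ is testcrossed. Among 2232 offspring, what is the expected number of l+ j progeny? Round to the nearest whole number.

796

A map distance of 28.7 cM corresponds to a recombination frequency of 0.287.
The F1 is l+ j / l j+, so l+ j is a parental gamete class with expected frequency (1 − r)/2 = 0.713/2 = 0.3565.
Expected number = 0.3565 × 2232 = 795.71 ≈ 796.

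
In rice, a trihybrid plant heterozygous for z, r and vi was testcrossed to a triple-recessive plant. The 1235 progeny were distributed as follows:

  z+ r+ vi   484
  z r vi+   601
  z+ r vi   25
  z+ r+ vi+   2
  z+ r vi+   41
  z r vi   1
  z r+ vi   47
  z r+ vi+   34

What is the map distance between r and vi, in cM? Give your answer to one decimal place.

The two most frequent reciprocal classes, z r vi+ and z+ r+ vi, are the parental types, so the F1 was z r vi+ / z+ r+ vi.
The two rarest classes, z r vi and z+ r+ vi+, are the double crossovers. Comparing them with the parentals, only the vi allele has switched, so vi is the middle locus and the order is r – vi – z.
Crossovers in the r–vi interval produce the single-crossover classes z r+ vi+ and z+ r vi (34 + 25 = 59) plus the double crossovers (3).
RF(r–vi) = (59 + 3) / 1235 = 62/1235 = 0.0502 → 5.0 cM.

5.0 cM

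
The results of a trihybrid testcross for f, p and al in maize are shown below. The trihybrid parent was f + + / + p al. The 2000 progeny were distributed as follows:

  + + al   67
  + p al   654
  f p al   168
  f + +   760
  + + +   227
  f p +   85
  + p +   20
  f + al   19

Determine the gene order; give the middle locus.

al

The two rarest classes, f + al and + p +, are the double crossovers. Comparing them with the parentals, only the al allele has switched, so al is the middle locus and the order is f – al – p.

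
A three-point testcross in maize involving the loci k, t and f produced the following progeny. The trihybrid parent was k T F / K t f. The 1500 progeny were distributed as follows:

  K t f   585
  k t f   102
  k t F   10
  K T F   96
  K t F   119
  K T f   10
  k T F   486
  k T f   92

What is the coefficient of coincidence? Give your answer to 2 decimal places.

0.60

The two rarest classes, k t F and K T f, are the double crossovers. Comparing them with the parentals, only the t allele has switched, so t is the middle locus and the order is f – t – k.
f–t: (211 + 20)/1500 = 0.1540; t–k: (198 + 20)/1500 = 0.1453.
Expected DCO frequency = 0.1540 × 0.1453 ≈ 0.02238; observed = 20/1500 ≈ 0.01333.
Coefficient of coincidence = 0.01333/0.02238 ≈ 0.60.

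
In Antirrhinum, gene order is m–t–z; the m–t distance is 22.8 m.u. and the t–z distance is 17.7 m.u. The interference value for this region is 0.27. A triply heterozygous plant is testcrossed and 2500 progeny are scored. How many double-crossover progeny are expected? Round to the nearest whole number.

74

Map distances give recombination frequencies of 0.228 and 0.177 for the two intervals.
With interference 0.27 (so coincidence = 0.73), expected double-crossover frequency = 0.228 × 0.177 × 0.73 = 0.02946.
Expected number = 0.02946 × 2500 = 73.65 ≈ 74.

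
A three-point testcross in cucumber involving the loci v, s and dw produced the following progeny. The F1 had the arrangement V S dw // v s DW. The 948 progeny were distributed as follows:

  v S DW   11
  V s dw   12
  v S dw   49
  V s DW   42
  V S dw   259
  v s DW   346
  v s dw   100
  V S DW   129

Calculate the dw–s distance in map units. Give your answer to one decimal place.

26.6 map units

The two rarest classes, V s dw and v S DW, are the double crossovers. Comparing them with the parentals, only the s allele has switched, so s is the middle locus and the order is v – s – dw.
Crossovers in the s–dw interval produce the single-crossover classes V S DW and v s dw (129 + 100 = 229) plus the double crossovers (23).
RF(s–dw) = (229 + 23) / 948 = 252/948 = 0.2658 → 26.6 map units.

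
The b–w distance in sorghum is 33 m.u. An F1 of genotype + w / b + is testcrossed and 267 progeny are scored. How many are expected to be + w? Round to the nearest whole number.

A map distance of 33 m.u. corresponds to a recombination frequency of 0.330.
The F1 is + w / b +, so + w is a parental gamete class with expected frequency (1 − r)/2 = 0.670/2 = 0.3350.
Expected number = 0.3350 × 267 = 89.44 ≈ 89.

89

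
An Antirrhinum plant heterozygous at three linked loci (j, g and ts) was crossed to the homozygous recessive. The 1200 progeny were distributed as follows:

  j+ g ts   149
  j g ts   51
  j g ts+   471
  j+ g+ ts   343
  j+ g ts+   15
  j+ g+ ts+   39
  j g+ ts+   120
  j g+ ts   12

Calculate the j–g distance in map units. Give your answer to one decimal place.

The two most frequent reciprocal classes, j+ g+ ts and j g ts+, are the parental types, so the F1 was j+ g+ ts / j g ts+.
The two rarest classes, j g+ ts and j+ g ts+, are the double crossovers. Comparing them with the parentals, only the j allele has switched, so j is the middle locus and the order is g – j – ts.
Crossovers in the g–j interval produce the single-crossover classes j+ g ts and j g+ ts+ (149 + 120 = 269) plus the double crossovers (27).
RF(g–j) = (269 + 27) / 1200 = 296/1200 = 0.2467 → 24.7 map units.

24.7 map units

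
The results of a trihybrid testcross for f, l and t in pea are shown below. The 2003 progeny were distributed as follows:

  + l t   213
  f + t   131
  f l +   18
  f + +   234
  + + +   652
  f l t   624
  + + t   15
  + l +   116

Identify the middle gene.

t

The two most frequent reciprocal classes, f l t and + + +, are the parental types, so the F1 was f l t / + + +.
The two rarest classes, f l + and + + t, are the double crossovers. Comparing them with the parentals, only the t allele has switched, so t is the middle locus and the order is l – t – f.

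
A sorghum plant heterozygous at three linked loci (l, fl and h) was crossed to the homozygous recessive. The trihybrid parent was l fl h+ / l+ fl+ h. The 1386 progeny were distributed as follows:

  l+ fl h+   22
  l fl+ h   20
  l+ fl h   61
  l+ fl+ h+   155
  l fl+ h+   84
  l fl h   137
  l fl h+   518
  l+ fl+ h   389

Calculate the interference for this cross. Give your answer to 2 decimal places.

0.07

The two rarest classes, l+ fl h+ and l fl+ h, are the double crossovers. Comparing them with the parentals, only the l allele has switched, so l is the middle locus and the order is fl – l – h.
fl–l: (145 + 42)/1386 = 0.1349; l–h: (292 + 42)/1386 = 0.2410.
Expected DCO frequency = 0.1349 × 0.2410 ≈ 0.03251; observed = 42/1386 ≈ 0.03030.
Coefficient of coincidence = 0.03030/0.03251 ≈ 0.93; interference = 1 − 0.93 = 0.07.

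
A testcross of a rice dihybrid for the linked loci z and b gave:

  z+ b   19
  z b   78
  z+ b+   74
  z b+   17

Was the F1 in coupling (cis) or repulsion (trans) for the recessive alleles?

The two most frequent classes are z+ b+ (74) and z b (78); these are the parental (non-recombinant) types.
So the F1 carried z+ b+ on one chromosome and z b on the other — the recessive alleles are on the same chromosome (cis / coupling).

cis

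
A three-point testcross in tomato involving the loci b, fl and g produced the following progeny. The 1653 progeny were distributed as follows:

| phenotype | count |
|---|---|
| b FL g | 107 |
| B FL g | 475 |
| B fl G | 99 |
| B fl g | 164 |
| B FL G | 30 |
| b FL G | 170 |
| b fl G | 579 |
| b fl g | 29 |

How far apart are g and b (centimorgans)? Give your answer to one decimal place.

16.0 centimorgans

The two most frequent reciprocal classes, B FL g and b fl G, are the parental types, so the F1 was B FL g / b fl G.
The two rarest classes, B FL G and b fl g, are the double crossovers. Comparing them with the parentals, only the g allele has switched, so g is the middle locus and the order is fl – g – b.
Crossovers in the g–b interval produce the single-crossover classes b FL g and B fl G (107 + 99 = 206) plus the double crossovers (59).
RF(g–b) = (206 + 59) / 1653 = 265/1653 = 0.1603 → 16.0 centimorgans.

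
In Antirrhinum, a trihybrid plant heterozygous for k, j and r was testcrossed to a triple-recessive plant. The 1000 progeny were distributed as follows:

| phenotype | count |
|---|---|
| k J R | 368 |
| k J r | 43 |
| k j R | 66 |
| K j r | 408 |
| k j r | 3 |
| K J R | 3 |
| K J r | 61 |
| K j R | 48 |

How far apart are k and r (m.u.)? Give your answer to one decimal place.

9.7 m.u.

The two most frequent reciprocal classes, k J R and K j r, are the parental types, so the F1 was k J R / K j r.
The two rarest classes, K J R and k j r, are the double crossovers. Comparing them with the parentals, only the k allele has switched, so k is the middle locus and the order is r – k – j.
Crossovers in the r–k interval produce the single-crossover classes k J r and K j R (43 + 48 = 91) plus the double crossovers (6).
RF(r–k) = (91 + 6) / 1000 = 97/1000 = 0.0970 → 9.7 m.u.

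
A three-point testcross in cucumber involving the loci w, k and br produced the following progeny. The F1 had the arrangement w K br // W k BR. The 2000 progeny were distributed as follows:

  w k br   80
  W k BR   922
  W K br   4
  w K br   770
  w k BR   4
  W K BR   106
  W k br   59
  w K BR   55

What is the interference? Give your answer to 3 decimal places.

0.324

The two rarest classes, W K br and w k BR, are the double crossovers. Comparing them with the parentals, only the w allele has switched, so w is the middle locus and the order is k – w – br.
k–w: (186 + 8)/2000 = 0.0970; w–br: (114 + 8)/2000 = 0.0610.
Expected DCO frequency = 0.0970 × 0.0610 ≈ 0.00592; observed = 8/2000 ≈ 0.00400.
Coefficient of coincidence = 0.00400/0.00592 ≈ 0.676; interference = 1 − 0.676 = 0.324.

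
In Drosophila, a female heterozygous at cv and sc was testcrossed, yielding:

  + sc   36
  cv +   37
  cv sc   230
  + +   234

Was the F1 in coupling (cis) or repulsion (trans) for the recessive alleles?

The two most frequent classes are + + (234) and cv sc (230); these are the parental (non-recombinant) types.
So the F1 carried + + on one chromosome and cv sc on the other — the recessive alleles are on the same chromosome (cis / coupling).

cis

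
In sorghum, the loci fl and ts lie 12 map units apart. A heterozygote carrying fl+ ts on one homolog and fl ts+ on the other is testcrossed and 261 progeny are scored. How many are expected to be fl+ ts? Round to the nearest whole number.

A map distance of 12 map units corresponds to a recombination frequency of 0.120.
The F1 is fl+ ts / fl ts+, so fl+ ts is a parental gamete class with expected frequency (1 − r)/2 = 0.880/2 = 0.4400.
Expected number = 0.4400 × 261 = 114.84 ≈ 115.

115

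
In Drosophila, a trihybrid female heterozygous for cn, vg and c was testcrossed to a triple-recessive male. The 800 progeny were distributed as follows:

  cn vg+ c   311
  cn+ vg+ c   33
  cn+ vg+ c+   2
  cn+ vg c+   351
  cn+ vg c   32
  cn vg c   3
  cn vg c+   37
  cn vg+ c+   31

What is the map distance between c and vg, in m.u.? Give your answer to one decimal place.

8.5 m.u.

The two most frequent reciprocal classes, cn vg+ c and cn+ vg c+, are the parental types, so the F1 was cn vg+ c / cn+ vg c+.
The two rarest classes, cn vg c and cn+ vg+ c+, are the double crossovers. Comparing them with the parentals, only the vg allele has switched, so vg is the middle locus and the order is cn – vg – c.
Crossovers in the vg–c interval produce the single-crossover classes cn vg+ c+ and cn+ vg c (31 + 32 = 63) plus the double crossovers (5).
RF(vg–c) = (63 + 5) / 800 = 68/800 = 0.0850 → 8.5 m.u.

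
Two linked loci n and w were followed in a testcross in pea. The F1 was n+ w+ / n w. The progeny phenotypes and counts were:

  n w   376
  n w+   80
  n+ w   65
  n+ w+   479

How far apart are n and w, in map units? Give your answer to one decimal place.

14.5 map units

The recombinant classes are n+ w and n w+: 65 + 80 = 145.
Recombination frequency = 145/1000 = 0.1450 ≈ 14.5%, i.e. 14.5 map units.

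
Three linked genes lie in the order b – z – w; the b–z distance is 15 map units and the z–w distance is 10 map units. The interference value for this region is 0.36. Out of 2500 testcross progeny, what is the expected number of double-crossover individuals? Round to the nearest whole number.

24

Map distances give recombination frequencies of 0.150 and 0.100 for the two intervals.
With interference 0.36 (so coincidence = 0.64), expected double-crossover frequency = 0.150 × 0.100 × 0.64 = 0.00960.
Expected number = 0.00960 × 2500 = 24.00 ≈ 24.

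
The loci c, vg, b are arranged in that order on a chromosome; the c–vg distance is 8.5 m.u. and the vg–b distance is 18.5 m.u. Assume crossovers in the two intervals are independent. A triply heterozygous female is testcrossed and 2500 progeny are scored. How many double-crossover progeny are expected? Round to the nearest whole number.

Map distances give recombination frequencies of 0.085 and 0.185 for the two intervals.
With no interference, expected double-crossover frequency = 0.085 × 0.185 = 0.01572.
Expected number = 0.01572 × 2500 = 39.31 ≈ 39.

39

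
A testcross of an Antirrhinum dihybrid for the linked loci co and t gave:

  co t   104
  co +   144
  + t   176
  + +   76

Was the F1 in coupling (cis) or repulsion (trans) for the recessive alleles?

The two most frequent classes are + t (176) and co + (144); these are the parental (non-recombinant) types.
So the F1 carried + t on one chromosome and co + on the other — the recessive alleles are on opposite chromosomes (trans / repulsion).

trans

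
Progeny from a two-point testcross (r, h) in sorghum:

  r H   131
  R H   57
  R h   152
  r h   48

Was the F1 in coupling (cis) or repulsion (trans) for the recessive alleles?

The two most frequent classes are R h (152) and r H (131); these are the parental (non-recombinant) types.
So the F1 carried R h on one chromosome and r H on the other — the recessive alleles are on opposite chromosomes (trans / repulsion).

trans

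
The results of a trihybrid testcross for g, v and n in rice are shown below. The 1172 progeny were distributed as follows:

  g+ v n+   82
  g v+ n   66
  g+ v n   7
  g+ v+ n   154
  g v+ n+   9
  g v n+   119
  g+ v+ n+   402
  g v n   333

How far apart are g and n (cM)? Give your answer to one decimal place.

The two most frequent reciprocal classes, g v n and g+ v+ n+, are the parental types, so the F1 was g v n / g+ v+ n+.
The two rarest classes, g+ v n and g v+ n+, are the double crossovers. Comparing them with the parentals, only the g allele has switched, so g is the middle locus and the order is n – g – v.
Crossovers in the n–g interval produce the single-crossover classes g v n+ and g+ v+ n (119 + 154 = 273) plus the double crossovers (16).
RF(n–g) = (273 + 16) / 1172 = 289/1172 = 0.2466 → 24.7 cM.

24.7 cM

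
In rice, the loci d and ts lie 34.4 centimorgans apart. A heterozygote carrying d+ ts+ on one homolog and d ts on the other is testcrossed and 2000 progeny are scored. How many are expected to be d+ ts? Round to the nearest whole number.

A map distance of 34.4 centimorgans corresponds to a recombination frequency of 0.344.
The F1 is d+ ts+ / d ts, so d+ ts is a recombinant gamete class with expected frequency r/2 = 0.344/2 = 0.1720.
Expected number = 0.1720 × 2000 = 344.00 ≈ 344.

344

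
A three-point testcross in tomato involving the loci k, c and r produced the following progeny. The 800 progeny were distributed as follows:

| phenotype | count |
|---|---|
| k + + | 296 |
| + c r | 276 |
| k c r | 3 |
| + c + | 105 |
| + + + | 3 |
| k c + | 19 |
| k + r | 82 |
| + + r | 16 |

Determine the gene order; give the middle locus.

k

The two most frequent reciprocal classes, k + + and + c r, are the parental types, so the F1 was k + + / + c r.
The two rarest classes, + + + and k c r, are the double crossovers. Comparing them with the parentals, only the k allele has switched, so k is the middle locus and the order is r – k – c.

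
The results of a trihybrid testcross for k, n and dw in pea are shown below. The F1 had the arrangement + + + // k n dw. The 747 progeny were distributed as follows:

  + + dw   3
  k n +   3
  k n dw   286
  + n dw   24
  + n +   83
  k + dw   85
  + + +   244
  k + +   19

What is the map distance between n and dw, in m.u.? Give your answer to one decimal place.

The two rarest classes, + + dw and k n +, are the double crossovers. Comparing them with the parentals, only the dw allele has switched, so dw is the middle locus and the order is n – dw – k.
Crossovers in the n–dw interval produce the single-crossover classes + n + and k + dw (83 + 85 = 168) plus the double crossovers (6).
RF(n–dw) = (168 + 6) / 747 = 174/747 = 0.2329 → 23.3 m.u.

23.3 m.u.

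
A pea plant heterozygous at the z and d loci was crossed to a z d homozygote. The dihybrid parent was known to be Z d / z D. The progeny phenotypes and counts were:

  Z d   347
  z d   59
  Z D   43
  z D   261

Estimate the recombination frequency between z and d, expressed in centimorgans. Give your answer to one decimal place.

The recombinant classes are Z D and z d: 43 + 59 = 102.
Recombination frequency = 102/710 = 0.1437 ≈ 14.4%, i.e. 14.4 centimorgans.

14.4 centimorgans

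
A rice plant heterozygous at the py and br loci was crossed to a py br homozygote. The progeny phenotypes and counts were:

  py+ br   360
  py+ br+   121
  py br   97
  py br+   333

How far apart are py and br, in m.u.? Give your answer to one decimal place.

23.9 m.u.

The two most frequent classes, py+ br (360) and py br+ (333), are the parental types, so the F1 was py+ br / py br+.
The recombinant classes are py+ br+ and py br: 121 + 97 = 218.
Recombination frequency = 218/911 = 0.2393 ≈ 23.9%, i.e. 23.9 m.u.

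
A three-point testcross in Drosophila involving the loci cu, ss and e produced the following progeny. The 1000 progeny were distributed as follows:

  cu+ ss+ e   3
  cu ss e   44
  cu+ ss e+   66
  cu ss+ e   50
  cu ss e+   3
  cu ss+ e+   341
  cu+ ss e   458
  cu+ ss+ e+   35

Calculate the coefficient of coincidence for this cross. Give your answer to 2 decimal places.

The two most frequent reciprocal classes, cu ss+ e+ and cu+ ss e, are the parental types, so the F1 was cu ss+ e+ / cu+ ss e.
The two rarest classes, cu ss e+ and cu+ ss+ e, are the double crossovers. Comparing them with the parentals, only the ss allele has switched, so ss is the middle locus and the order is e – ss – cu.
e–ss: (116 + 6)/1000 = 0.1220; ss–cu: (79 + 6)/1000 = 0.0850.
Expected DCO frequency = 0.1220 × 0.0850 ≈ 0.01037; observed = 6/1000 ≈ 0.00600.
Coefficient of coincidence = 0.00600/0.01037 ≈ 0.58.

0.58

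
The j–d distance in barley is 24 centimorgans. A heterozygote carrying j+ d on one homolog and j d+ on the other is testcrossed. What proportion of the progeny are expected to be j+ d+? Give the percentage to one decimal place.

A map distance of 24 centimorgans corresponds to a recombination frequency of 0.240.
The F1 is j+ d / j d+, so j+ d+ is a recombinant gamete class with expected frequency r/2 = 0.240/2 = 0.1200.
That is 0.1200 = 12.0% of the progeny.

12.0%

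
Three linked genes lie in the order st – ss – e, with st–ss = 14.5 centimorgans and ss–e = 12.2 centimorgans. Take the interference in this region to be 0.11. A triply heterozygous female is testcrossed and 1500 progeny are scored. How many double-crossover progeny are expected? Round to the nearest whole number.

Map distances give recombination frequencies of 0.145 and 0.122 for the two intervals.
With interference 0.11 (so coincidence = 0.89), expected double-crossover frequency = 0.145 × 0.122 × 0.89 = 0.01574.
Expected number = 0.01574 × 1500 = 23.62 ≈ 24.

24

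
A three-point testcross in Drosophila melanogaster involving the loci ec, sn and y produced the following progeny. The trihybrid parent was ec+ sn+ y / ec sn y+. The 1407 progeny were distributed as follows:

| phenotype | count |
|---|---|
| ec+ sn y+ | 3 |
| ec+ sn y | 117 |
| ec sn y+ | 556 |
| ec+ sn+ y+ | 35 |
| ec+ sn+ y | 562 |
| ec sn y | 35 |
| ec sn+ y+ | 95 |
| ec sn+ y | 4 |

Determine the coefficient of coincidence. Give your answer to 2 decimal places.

0.58

The two rarest classes, ec sn+ y and ec+ sn y+, are the double crossovers. Comparing them with the parentals, only the ec allele has switched, so ec is the middle locus and the order is y – ec – sn.
y–ec: (70 + 7)/1407 = 0.0547; ec–sn: (212 + 7)/1407 = 0.1557.
Expected DCO frequency = 0.0547 × 0.1557 ≈ 0.00852; observed = 7/1407 ≈ 0.00498.
Coefficient of coincidence = 0.00498/0.00852 ≈ 0.58.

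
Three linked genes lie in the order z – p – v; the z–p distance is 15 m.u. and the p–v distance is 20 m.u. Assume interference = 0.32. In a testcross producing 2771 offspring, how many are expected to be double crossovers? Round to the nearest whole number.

Map distances give recombination frequencies of 0.150 and 0.200 for the two intervals.
With interference 0.32 (so coincidence = 0.68), expected double-crossover frequency = 0.150 × 0.200 × 0.68 = 0.02040.
Expected number = 0.02040 × 2771 = 56.53 ≈ 57.

57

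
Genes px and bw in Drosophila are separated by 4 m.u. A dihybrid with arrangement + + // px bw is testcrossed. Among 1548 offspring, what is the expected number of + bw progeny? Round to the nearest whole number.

31

A map distance of 4 m.u. corresponds to a recombination frequency of 0.040.
The F1 is + + / px bw, so + bw is a recombinant gamete class with expected frequency r/2 = 0.040/2 = 0.0200.
Expected number = 0.0200 × 1548 = 30.96 ≈ 31.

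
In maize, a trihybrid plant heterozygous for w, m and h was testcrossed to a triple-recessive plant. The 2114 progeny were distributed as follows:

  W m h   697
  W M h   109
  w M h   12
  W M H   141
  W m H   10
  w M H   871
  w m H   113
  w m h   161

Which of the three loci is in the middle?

h

The two most frequent reciprocal classes, w M H and W m h, are the parental types, so the F1 was w M H / W m h.
The two rarest classes, w M h and W m H, are the double crossovers. Comparing them with the parentals, only the h allele has switched, so h is the middle locus and the order is w – h – m.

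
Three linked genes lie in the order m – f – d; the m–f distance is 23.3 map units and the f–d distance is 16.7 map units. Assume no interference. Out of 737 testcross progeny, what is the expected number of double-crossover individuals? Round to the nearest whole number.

29

Map distances give recombination frequencies of 0.233 and 0.167 for the two intervals.
With no interference, expected double-crossover frequency = 0.233 × 0.167 = 0.03891.
Expected number = 0.03891 × 737 = 28.68 ≈ 29.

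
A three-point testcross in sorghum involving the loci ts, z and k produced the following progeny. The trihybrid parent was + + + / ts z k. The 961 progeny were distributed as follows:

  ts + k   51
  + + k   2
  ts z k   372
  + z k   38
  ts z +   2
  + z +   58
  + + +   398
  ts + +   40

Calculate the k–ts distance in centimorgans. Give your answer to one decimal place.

8.5 centimorgans

The two rarest classes, + + k and ts z +, are the double crossovers. Comparing them with the parentals, only the k allele has switched, so k is the middle locus and the order is ts – k – z.
Crossovers in the ts–k interval produce the single-crossover classes ts + + and + z k (40 + 38 = 78) plus the double crossovers (4).
RF(ts–k) = (78 + 4) / 961 = 82/961 = 0.0853 → 8.5 centimorgans.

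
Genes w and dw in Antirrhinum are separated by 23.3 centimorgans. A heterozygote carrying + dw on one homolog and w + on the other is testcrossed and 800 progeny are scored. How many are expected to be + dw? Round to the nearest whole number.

307

A map distance of 23.3 centimorgans corresponds to a recombination frequency of 0.233.
The F1 is + dw / w +, so + dw is a parental gamete class with expected frequency (1 − r)/2 = 0.767/2 = 0.3835.
Expected number = 0.3835 × 800 = 306.80 ≈ 307.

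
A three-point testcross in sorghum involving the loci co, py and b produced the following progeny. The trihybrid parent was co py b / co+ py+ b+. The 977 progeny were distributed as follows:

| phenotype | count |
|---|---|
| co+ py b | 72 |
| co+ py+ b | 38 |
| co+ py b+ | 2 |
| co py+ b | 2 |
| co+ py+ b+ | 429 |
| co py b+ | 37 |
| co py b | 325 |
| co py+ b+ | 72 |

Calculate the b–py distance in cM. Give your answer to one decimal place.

The two rarest classes, co py+ b and co+ py b+, are the double crossovers. Comparing them with the parentals, only the py allele has switched, so py is the middle locus and the order is b – py – co.
Crossovers in the b–py interval produce the single-crossover classes co py b+ and co+ py+ b (37 + 38 = 75) plus the double crossovers (4).
RF(b–py) = (75 + 4) / 977 = 79/977 = 0.0809 → 8.1 cM.

8.1 cM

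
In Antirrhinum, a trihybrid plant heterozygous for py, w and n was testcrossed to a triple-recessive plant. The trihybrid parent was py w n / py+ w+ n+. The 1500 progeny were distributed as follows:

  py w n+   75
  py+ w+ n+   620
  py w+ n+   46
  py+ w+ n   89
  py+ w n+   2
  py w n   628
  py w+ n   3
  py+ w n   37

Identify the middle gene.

w

The two rarest classes, py w+ n and py+ w n+, are the double crossovers. Comparing them with the parentals, only the w allele has switched, so w is the middle locus and the order is py – w – n.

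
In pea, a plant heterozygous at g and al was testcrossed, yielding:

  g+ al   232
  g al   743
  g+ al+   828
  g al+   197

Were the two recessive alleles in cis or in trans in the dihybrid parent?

cis

The two most frequent classes are g+ al+ (828) and g al (743); these are the parental (non-recombinant) types.
So the F1 carried g+ al+ on one chromosome and g al on the other — the recessive alleles are on the same chromosome (cis / coupling).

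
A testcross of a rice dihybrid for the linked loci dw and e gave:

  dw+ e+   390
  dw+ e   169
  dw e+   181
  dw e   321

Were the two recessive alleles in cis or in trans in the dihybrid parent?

The two most frequent classes are dw+ e+ (390) and dw e (321); these are the parental (non-recombinant) types.
So the F1 carried dw+ e+ on one chromosome and dw e on the other — the recessive alleles are on the same chromosome (cis / coupling).

cis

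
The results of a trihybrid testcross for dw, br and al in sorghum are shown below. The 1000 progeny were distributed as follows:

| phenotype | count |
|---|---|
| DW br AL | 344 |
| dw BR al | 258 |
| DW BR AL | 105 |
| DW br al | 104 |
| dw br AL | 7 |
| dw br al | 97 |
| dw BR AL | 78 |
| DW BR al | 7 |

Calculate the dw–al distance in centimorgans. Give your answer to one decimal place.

19.6 centimorgans

The two most frequent reciprocal classes, DW br AL and dw BR al, are the parental types, so the F1 was DW br AL / dw BR al.
The two rarest classes, dw br AL and DW BR al, are the double crossovers. Comparing them with the parentals, only the dw allele has switched, so dw is the middle locus and the order is al – dw – br.
Crossovers in the al–dw interval produce the single-crossover classes DW br al and dw BR AL (104 + 78 = 182) plus the double crossovers (14).
RF(al–dw) = (182 + 14) / 1000 = 196/1000 = 0.1960 → 19.6 centimorgans.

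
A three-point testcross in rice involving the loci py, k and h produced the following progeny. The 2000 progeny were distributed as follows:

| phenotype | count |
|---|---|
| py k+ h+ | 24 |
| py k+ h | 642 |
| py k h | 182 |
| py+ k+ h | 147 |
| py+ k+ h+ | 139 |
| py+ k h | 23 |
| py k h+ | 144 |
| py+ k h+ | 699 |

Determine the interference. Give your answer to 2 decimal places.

0.24

The two most frequent reciprocal classes, py+ k h+ and py k+ h, are the parental types, so the F1 was py+ k h+ / py k+ h.
The two rarest classes, py+ k h and py k+ h+, are the double crossovers. Comparing them with the parentals, only the h allele has switched, so h is the middle locus and the order is py – h – k.
py–h: (291 + 47)/2000 = 0.1690; h–k: (321 + 47)/2000 = 0.1840.
Expected DCO frequency = 0.1690 × 0.1840 ≈ 0.03110; observed = 47/2000 ≈ 0.02350.
Coefficient of coincidence = 0.02350/0.03110 ≈ 0.76; interference = 1 − 0.76 = 0.24.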